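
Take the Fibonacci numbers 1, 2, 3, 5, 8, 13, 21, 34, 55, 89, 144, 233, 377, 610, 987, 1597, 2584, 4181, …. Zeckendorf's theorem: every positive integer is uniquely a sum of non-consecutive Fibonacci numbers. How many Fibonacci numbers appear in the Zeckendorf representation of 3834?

6

largest Fibonacci ≤ 3834 is 2584; 3834 − 2584 = 1250
largest Fibonacci ≤ 1250 is 987; 1250 − 987 = 263
largest Fibonacci ≤ 263 is 233; 263 − 233 = 30
largest Fibonacci ≤ 30 is 21; 30 − 21 = 9
largest Fibonacci ≤ 9 is 8; 9 − 8 = 1
largest Fibonacci ≤ 1 is 1; 1 − 1 = 0
3834 = 2584 + 987 + 233 + 21 + 8 + 1, which has 6 terms.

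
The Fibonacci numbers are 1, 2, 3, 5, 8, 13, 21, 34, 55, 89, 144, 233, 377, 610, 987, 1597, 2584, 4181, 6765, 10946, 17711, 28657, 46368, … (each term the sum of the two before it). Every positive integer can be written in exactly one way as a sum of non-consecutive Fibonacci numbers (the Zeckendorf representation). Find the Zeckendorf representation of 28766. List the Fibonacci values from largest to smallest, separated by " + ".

28657 + 89 + 13 + 5 + 2

Repeatedly subtract the largest Fibonacci number that fits:
largest Fibonacci ≤ 28766 is 28657; 28766 − 28657 = 109
largest Fibonacci ≤ 109 is 89; 109 − 89 = 20
largest Fibonacci ≤ 20 is 13; 20 − 13 = 7
largest Fibonacci ≤ 7 is 5; 7 − 5 = 2
largest Fibonacci ≤ 2 is 2; 2 − 2 = 0
So 28766 = 28657 + 89 + 13 + 5 + 2, with no two terms consecutive in the sequence.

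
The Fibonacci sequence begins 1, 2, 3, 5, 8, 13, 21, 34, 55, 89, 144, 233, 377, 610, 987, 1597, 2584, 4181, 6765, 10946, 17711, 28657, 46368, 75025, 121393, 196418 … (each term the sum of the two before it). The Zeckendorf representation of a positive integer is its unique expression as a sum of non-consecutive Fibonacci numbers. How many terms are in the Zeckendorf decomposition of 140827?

Repeatedly subtract the largest Fibonacci number that fits:
140827: greatest Fibonacci not exceeding it is 121393, leaving 19434
19434: greatest Fibonacci not exceeding it is 17711, leaving 1723
1723: greatest Fibonacci not exceeding it is 1597, leaving 126
126: greatest Fibonacci not exceeding it is 89, leaving 37
37: greatest Fibonacci not exceeding it is 34, leaving 3
3: greatest Fibonacci not exceeding it is 3, leaving 0
140827 = 121393 + 17711 + 1597 + 89 + 34 + 3, which has 6 terms.

6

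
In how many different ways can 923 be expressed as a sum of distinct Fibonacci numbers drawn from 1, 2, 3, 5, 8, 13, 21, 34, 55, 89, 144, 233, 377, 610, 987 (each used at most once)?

9

Starting from the Zeckendorf form and repeatedly splitting a term F_k into F_{k−1} + F_{k−2} (when neither is already used) reaches every representation.
923 = 610+233+55+21+3+1 = 610+233+55+13+8+3+1 = 610+144+89+55+21+3+1 = … (6 more), for 9 in all.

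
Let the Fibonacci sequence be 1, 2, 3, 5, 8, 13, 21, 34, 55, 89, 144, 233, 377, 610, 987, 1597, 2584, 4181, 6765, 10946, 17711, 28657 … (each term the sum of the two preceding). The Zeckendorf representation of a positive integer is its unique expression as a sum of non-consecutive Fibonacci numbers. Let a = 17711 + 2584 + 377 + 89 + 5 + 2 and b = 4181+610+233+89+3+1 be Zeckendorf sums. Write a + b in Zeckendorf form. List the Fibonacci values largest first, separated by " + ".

17711 + 6765 + 987 + 377 + 34 + 8 + 3

The two numbers are 20768 and 5117, so their sum is 25885.
Greedily peel off the largest Fibonacci term at each step:
25885: greatest Fibonacci not exceeding it is 17711, leaving 8174
8174: greatest Fibonacci not exceeding it is 6765, leaving 1409
1409: greatest Fibonacci not exceeding it is 987, leaving 422
422: greatest Fibonacci not exceeding it is 377, leaving 45
45: greatest Fibonacci not exceeding it is 34, leaving 11
11: greatest Fibonacci not exceeding it is 8, leaving 3
3: greatest Fibonacci not exceeding it is 3, leaving 0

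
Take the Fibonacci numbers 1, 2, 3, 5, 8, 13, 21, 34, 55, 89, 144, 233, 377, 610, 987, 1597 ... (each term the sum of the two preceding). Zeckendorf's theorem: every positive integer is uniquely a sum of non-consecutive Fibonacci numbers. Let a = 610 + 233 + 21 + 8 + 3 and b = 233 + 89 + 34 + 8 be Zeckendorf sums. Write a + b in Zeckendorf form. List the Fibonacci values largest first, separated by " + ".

The two numbers are 875 and 364, so their sum is 1239.
take 987 (≤ 1239); 1239 − 987 = 252
take 233 (≤ 252); 252 − 233 = 19
take 13 (≤ 19); 19 − 13 = 6
take 5 (≤ 6); 6 − 5 = 1
take 1 (≤ 1); 1 − 1 = 0

987 + 233 + 13 + 5 + 1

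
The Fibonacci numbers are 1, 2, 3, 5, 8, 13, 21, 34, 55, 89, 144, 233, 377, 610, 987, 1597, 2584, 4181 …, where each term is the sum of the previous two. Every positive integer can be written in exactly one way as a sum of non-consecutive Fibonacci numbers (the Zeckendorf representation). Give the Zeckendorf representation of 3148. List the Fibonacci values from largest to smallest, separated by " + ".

2584 + 377 + 144 + 34 + 8 + 1

Repeatedly subtract the largest Fibonacci number that fits:
take 2584 (≤ 3148); 3148 − 2584 = 564
take 377 (≤ 564); 564 − 377 = 187
take 144 (≤ 187); 187 − 144 = 43
take 34 (≤ 43); 43 − 34 = 9
take 8 (≤ 9); 9 − 8 = 1
take 1 (≤ 1); 1 − 1 = 0
So 3148 = 2584 + 377 + 144 + 34 + 8 + 1, with no two terms consecutive in the sequence.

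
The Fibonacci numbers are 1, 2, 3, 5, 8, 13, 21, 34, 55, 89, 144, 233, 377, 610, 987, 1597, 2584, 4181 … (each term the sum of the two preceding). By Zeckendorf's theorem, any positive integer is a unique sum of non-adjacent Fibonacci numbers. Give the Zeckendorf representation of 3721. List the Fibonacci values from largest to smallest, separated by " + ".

2584 + 987 + 144 + 5 + 1

Repeatedly subtract the largest Fibonacci number that fits:
subtract 2584 from 3721: 1137 remains
subtract 987 from 1137: 150 remains
subtract 144 from 150: 6 remains
subtract 5 from 6: 1 remains
subtract 1 from 1: 0 remains
So 3721 = 2584 + 987 + 144 + 5 + 1, with no two terms consecutive in the sequence.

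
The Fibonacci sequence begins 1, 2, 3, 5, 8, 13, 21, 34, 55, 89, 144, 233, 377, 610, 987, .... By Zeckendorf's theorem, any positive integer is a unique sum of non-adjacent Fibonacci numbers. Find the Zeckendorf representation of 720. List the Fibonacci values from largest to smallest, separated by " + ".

610 + 89 + 21

610 ≤ 720 < 987, so take 610; remainder 110
89 ≤ 110 < 144, so take 89; remainder 21
21 ≤ 21 < 34, so take 21; remainder 0
So 720 = 610 + 89 + 21, with no two terms consecutive in the sequence.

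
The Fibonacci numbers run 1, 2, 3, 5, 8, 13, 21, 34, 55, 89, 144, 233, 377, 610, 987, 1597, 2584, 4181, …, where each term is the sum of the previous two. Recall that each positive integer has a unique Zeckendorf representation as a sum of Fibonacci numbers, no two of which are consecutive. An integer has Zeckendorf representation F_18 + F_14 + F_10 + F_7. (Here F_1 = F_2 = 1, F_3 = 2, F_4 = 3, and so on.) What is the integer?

3029

F_18 + F_14 + F_10 + F_7 = 2584 + 377 + 55 + 13 = 3029.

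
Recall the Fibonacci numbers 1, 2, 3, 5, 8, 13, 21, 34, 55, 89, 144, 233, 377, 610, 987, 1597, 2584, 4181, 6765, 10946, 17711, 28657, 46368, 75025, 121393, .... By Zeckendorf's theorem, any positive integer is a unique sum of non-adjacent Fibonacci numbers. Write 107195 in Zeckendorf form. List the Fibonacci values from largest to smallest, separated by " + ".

Repeatedly subtract the largest Fibonacci number that fits:
subtract 75025 from 107195: 32170 remains
subtract 28657 from 32170: 3513 remains
subtract 2584 from 3513: 929 remains
subtract 610 from 929: 319 remains
subtract 233 from 319: 86 remains
subtract 55 from 86: 31 remains
subtract 21 from 31: 10 remains
subtract 8 from 10: 2 remains
subtract 2 from 2: 0 remains
So 107195 = 75025 + 28657 + 2584 + 610 + 233 + 55 + 21 + 8 + 2, with no two terms consecutive in the sequence.

75025 + 28657 + 2584 + 610 + 233 + 55 + 21 + 8 + 2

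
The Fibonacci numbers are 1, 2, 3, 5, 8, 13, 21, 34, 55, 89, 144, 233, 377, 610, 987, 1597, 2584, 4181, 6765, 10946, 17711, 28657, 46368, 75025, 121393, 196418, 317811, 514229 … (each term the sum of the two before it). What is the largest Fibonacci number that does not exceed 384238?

317811

317811 ≤ 384238 < 514229, so the largest Fibonacci number not exceeding 384238 is 317811.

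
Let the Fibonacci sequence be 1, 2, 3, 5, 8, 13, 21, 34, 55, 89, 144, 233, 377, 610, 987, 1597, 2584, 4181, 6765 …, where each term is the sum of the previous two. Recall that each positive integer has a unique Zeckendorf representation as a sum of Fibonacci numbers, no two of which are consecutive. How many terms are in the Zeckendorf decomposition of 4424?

Greedy algorithm:
subtract 4181 from 4424: 243 remains
subtract 233 from 243: 10 remains
subtract 8 from 10: 2 remains
subtract 2 from 2: 0 remains
4424 = 4181 + 233 + 8 + 2, which has 4 terms.

4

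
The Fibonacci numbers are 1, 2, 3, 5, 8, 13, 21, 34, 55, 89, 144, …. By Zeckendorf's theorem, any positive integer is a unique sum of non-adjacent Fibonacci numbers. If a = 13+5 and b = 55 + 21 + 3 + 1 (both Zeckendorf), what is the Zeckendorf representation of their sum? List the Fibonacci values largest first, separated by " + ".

89 + 8 + 1

The two numbers are 18 and 80, so their sum is 98.
98: greatest Fibonacci not exceeding it is 89, leaving 9
9: greatest Fibonacci not exceeding it is 8, leaving 1
1: greatest Fibonacci not exceeding it is 1, leaving 0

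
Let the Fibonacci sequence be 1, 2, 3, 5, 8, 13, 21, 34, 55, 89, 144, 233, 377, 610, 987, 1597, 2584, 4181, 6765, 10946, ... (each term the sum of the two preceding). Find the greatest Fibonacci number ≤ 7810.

6765 ≤ 7810 < 10946, so the largest Fibonacci number not exceeding 7810 is 6765.

6765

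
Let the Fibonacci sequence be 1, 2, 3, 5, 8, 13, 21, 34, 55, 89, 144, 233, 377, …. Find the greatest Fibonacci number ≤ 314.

233 ≤ 314 < 377, so the largest Fibonacci number not exceeding 314 is 233.

233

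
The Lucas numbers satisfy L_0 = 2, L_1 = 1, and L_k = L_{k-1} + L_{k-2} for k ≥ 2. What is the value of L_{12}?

Iterating the recurrence up to L_{7} = 29 and L_{6} = 18:
L_{8} = L_{7} + L_{6} = 29 + 18 = 47
L_{9} = L_{8} + L_{7} = 47 + 29 = 76
L_{10} = L_{9} + L_{8} = 76 + 47 = 123
L_{11} = L_{10} + L_{9} = 123 + 76 = 199
L_{12} = L_{11} + L_{10} = 199 + 123 = 322

322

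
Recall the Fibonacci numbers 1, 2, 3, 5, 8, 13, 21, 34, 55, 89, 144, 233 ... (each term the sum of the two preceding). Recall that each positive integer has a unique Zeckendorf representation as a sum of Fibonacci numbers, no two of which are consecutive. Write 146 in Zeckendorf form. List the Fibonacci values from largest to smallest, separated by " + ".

Greedy algorithm:
subtract 144 from 146: 2 remains
subtract 2 from 2: 0 remains
So 146 = 144 + 2, with no two terms consecutive in the sequence.

144 + 2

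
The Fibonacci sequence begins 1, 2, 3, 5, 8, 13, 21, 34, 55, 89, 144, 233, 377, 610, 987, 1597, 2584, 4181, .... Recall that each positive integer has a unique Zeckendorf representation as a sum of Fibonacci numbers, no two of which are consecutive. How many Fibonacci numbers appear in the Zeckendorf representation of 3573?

3

take 2584 (≤ 3573); 3573 − 2584 = 989
take 987 (≤ 989); 989 − 987 = 2
take 2 (≤ 2); 2 − 2 = 0
3573 = 2584 + 987 + 2, which has 3 terms.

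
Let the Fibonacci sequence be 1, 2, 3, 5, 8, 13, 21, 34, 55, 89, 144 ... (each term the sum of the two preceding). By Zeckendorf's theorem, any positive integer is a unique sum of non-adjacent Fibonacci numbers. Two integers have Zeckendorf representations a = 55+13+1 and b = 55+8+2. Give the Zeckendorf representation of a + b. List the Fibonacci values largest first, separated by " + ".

89 + 34 + 8 + 3

The two numbers are 69 and 65, so their sum is 134.
largest Fibonacci ≤ 134 is 89; 134 − 89 = 45
largest Fibonacci ≤ 45 is 34; 45 − 34 = 11
largest Fibonacci ≤ 11 is 8; 11 − 8 = 3
largest Fibonacci ≤ 3 is 3; 3 − 3 = 0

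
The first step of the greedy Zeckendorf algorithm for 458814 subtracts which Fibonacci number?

317811

317811 ≤ 458814 < 514229, so the largest Fibonacci number not exceeding 458814 is 317811.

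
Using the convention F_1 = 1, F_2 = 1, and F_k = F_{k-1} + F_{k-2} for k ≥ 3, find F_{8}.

21

Iterating the recurrence up to F_{3} = 2 and F_{2} = 1:
F_{4} = F_{3} + F_{2} = 2 + 1 = 3
F_{5} = F_{4} + F_{3} = 3 + 2 = 5
F_{6} = F_{5} + F_{4} = 5 + 3 = 8
F_{7} = F_{6} + F_{5} = 8 + 5 = 13
F_{8} = F_{7} + F_{6} = 13 + 8 = 21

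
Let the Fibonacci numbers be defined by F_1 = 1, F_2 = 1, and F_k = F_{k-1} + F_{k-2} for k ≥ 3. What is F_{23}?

28657

Iterating the recurrence up to F_{16} = 987 and F_{15} = 610:
F_{17} = F_{16} + F_{15} = 987 + 610 = 1597
F_{18} = F_{17} + F_{16} = 1597 + 987 = 2584
F_{19} = F_{18} + F_{17} = 2584 + 1597 = 4181
F_{20} = F_{19} + F_{18} = 4181 + 2584 = 6765
F_{21} = F_{20} + F_{19} = 6765 + 4181 = 10946
F_{22} = F_{21} + F_{20} = 10946 + 6765 = 17711
F_{23} = F_{22} + F_{21} = 17711 + 10946 = 28657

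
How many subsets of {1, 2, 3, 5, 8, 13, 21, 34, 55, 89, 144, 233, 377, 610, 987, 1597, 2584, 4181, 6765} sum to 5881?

50

Each representation comes from the Zeckendorf form by replacing some F_k with F_{k−1} + F_{k−2} where possible.
5881 = 4181+1597+89+13+1 = 4181+1597+89+8+5+1 = 4181+1597+55+34+13+1 = 4181+987+610+89+13+1 = 4181+1597+89+8+3+2+1 = … (45 more), for 50 in all.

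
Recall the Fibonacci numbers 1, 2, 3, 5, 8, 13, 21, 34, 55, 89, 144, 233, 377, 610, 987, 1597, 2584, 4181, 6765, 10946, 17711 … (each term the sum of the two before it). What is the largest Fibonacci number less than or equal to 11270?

10946

10946 ≤ 11270 < 17711, so the largest Fibonacci number not exceeding 11270 is 10946.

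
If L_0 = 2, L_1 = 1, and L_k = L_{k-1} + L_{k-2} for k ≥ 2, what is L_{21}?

Iterating the recurrence up to L_{14} = 843 and L_{13} = 521:
L_{15} = L_{14} + L_{13} = 843 + 521 = 1364
L_{16} = L_{15} + L_{14} = 1364 + 843 = 2207
L_{17} = L_{16} + L_{15} = 2207 + 1364 = 3571
L_{18} = L_{17} + L_{16} = 3571 + 2207 = 5778
L_{19} = L_{18} + L_{17} = 5778 + 3571 = 9349
L_{20} = L_{19} + L_{18} = 9349 + 5778 = 15127
L_{21} = L_{20} + L_{19} = 15127 + 9349 = 24476

24476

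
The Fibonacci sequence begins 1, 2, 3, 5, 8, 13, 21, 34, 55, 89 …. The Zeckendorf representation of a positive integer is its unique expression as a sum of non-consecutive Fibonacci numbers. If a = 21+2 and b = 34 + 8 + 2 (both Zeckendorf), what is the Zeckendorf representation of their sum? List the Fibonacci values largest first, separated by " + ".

The two numbers are 23 and 44, so their sum is 67.
Repeatedly subtract the largest Fibonacci number that fits:
67: greatest Fibonacci not exceeding it is 55, leaving 12
12: greatest Fibonacci not exceeding it is 8, leaving 4
4: greatest Fibonacci not exceeding it is 3, leaving 1
1: greatest Fibonacci not exceeding it is 1, leaving 0

55 + 8 + 3 + 1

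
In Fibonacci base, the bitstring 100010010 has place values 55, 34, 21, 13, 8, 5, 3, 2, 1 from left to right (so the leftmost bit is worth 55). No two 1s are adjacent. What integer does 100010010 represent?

Summing the place values of the 1 bits: 55 + 8 + 2 = 65.

65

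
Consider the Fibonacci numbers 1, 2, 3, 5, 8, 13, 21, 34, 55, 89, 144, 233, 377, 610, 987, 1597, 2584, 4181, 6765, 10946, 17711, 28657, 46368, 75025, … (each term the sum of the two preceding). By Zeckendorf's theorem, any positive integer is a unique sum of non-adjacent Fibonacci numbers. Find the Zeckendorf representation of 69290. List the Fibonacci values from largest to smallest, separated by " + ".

Repeatedly subtract the largest Fibonacci number that fits:
largest Fibonacci ≤ 69290 is 46368; 69290 − 46368 = 22922
largest Fibonacci ≤ 22922 is 17711; 22922 − 17711 = 5211
largest Fibonacci ≤ 5211 is 4181; 5211 − 4181 = 1030
largest Fibonacci ≤ 1030 is 987; 1030 − 987 = 43
largest Fibonacci ≤ 43 is 34; 43 − 34 = 9
largest Fibonacci ≤ 9 is 8; 9 − 8 = 1
largest Fibonacci ≤ 1 is 1; 1 − 1 = 0
So 69290 = 46368 + 17711 + 4181 + 987 + 34 + 8 + 1, with no two terms consecutive in the sequence.

46368 + 17711 + 4181 + 987 + 34 + 8 + 1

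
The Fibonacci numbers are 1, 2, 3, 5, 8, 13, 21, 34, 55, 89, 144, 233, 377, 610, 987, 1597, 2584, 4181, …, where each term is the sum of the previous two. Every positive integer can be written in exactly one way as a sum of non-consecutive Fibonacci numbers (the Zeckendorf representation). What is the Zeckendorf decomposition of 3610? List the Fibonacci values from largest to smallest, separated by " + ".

Repeatedly subtract the largest Fibonacci number that fits:
subtract 2584 from 3610: 1026 remains
subtract 987 from 1026: 39 remains
subtract 34 from 39: 5 remains
subtract 5 from 5: 0 remains
So 3610 = 2584 + 987 + 34 + 5, with no two terms consecutive in the sequence.

2584 + 987 + 34 + 5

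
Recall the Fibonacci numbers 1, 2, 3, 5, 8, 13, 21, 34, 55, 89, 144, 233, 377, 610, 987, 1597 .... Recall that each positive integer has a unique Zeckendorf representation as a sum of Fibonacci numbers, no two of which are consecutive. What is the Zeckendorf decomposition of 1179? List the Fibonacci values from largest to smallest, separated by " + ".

Greedy algorithm:
largest Fibonacci ≤ 1179 is 987; 1179 − 987 = 192
largest Fibonacci ≤ 192 is 144; 192 − 144 = 48
largest Fibonacci ≤ 48 is 34; 48 − 34 = 14
largest Fibonacci ≤ 14 is 13; 14 − 13 = 1
largest Fibonacci ≤ 1 is 1; 1 − 1 = 0
So 1179 = 987 + 144 + 34 + 13 + 1, with no two terms consecutive in the sequence.

987 + 144 + 34 + 13 + 1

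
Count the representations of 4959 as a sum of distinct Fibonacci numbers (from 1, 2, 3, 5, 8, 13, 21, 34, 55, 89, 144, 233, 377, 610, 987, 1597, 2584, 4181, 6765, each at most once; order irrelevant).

Each representation comes from the Zeckendorf form by replacing some F_k with F_{k−1} + F_{k−2} where possible.
4959 = 4181+610+144+21+3 = 4181+610+144+21+2+1 = 4181+610+144+13+8+3 = 4181+610+89+55+21+3 = … (61 more), for 65 in all.

65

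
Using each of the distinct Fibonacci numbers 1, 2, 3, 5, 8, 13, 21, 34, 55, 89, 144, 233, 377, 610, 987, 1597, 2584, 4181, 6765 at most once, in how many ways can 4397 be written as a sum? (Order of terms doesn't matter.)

24

Each representation comes from the Zeckendorf form by replacing some F_k with F_{k−1} + F_{k−2} where possible.
4397 = 4181+144+55+13+3+1 = 4181+144+55+8+5+3+1 = 4181+144+34+21+13+3+1 = 2584+1597+144+55+13+3+1 = 4181+144+34+21+8+5+3+1 = … (19 more), for 24 in all.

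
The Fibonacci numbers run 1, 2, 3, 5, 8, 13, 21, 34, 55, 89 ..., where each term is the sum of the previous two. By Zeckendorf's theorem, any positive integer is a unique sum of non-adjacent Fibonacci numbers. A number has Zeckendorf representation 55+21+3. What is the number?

79

55+21+3 = 79.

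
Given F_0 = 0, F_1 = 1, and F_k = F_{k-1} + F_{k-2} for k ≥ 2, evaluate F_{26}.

121393

Iterating the recurrence up to F_{20} = 6765 and F_{19} = 4181:
F_{21} = F_{20} + F_{19} = 6765 + 4181 = 10946
F_{22} = F_{21} + F_{20} = 10946 + 6765 = 17711
F_{23} = F_{22} + F_{21} = 17711 + 10946 = 28657
F_{24} = F_{23} + F_{22} = 28657 + 17711 = 46368
F_{25} = F_{24} + F_{23} = 46368 + 28657 = 75025
F_{26} = F_{25} + F_{24} = 75025 + 46368 = 121393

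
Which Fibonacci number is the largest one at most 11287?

10946 ≤ 11287 < 17711, so the largest Fibonacci number not exceeding 11287 is 10946.

10946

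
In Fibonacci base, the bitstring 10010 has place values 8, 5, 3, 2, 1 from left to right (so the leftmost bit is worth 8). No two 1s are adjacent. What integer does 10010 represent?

10

Summing the place values of the 1 bits: 8 + 2 = 10.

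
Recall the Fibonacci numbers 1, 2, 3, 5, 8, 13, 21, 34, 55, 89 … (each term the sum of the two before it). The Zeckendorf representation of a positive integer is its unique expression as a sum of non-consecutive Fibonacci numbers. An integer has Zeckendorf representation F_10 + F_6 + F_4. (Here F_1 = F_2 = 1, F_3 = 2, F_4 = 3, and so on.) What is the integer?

F_10 + F_6 + F_4 = 55 + 8 + 3 = 66.

66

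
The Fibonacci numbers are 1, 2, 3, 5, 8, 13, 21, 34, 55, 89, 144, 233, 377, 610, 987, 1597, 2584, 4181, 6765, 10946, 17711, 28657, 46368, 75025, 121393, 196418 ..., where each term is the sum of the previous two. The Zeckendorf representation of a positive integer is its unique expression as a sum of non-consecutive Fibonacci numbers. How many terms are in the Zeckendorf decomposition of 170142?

largest Fibonacci ≤ 170142 is 121393; 170142 − 121393 = 48749
largest Fibonacci ≤ 48749 is 46368; 48749 − 46368 = 2381
largest Fibonacci ≤ 2381 is 1597; 2381 − 1597 = 784
largest Fibonacci ≤ 784 is 610; 784 − 610 = 174
largest Fibonacci ≤ 174 is 144; 174 − 144 = 30
largest Fibonacci ≤ 30 is 21; 30 − 21 = 9
largest Fibonacci ≤ 9 is 8; 9 − 8 = 1
largest Fibonacci ≤ 1 is 1; 1 − 1 = 0
170142 = 121393 + 46368 + 1597 + 610 + 144 + 21 + 8 + 1, which has 8 terms.

8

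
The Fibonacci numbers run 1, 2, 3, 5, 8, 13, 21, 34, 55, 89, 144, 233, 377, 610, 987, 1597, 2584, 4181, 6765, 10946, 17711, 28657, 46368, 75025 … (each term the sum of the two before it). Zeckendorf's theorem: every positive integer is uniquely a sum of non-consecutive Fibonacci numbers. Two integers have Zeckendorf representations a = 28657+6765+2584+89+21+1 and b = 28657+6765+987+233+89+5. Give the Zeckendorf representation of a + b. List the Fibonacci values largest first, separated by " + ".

The two numbers are 38117 and 36736, so their sum is 74853.
Greedy algorithm:
subtract 46368 from 74853: 28485 remains
subtract 17711 from 28485: 10774 remains
subtract 6765 from 10774: 4009 remains
subtract 2584 from 4009: 1425 remains
subtract 987 from 1425: 438 remains
subtract 377 from 438: 61 remains
subtract 55 from 61: 6 remains
subtract 5 from 6: 1 remains
subtract 1 from 1: 0 remains

46368 + 17711 + 6765 + 2584 + 987 + 377 + 55 + 5 + 1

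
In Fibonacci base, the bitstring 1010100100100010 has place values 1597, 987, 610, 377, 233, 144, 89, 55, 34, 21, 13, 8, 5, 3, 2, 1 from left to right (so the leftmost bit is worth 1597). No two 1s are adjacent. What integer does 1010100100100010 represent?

2510

Summing the place values of the 1 bits: 1597 + 610 + 233 + 55 + 13 + 2 = 2510.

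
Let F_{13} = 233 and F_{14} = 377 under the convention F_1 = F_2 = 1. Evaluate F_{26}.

121393

By the doubling identity F_{2k} = F_k(2F_{k+1} − F_k): F_{26} = 233·(2·377 − 233) = 233·521 = 121393.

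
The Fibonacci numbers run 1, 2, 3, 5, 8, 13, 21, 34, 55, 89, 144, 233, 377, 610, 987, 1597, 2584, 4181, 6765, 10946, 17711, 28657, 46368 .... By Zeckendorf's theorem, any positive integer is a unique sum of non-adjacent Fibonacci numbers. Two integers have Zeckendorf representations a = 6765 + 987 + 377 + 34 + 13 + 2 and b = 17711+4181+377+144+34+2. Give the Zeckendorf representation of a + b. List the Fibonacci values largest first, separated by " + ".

The two numbers are 8178 and 22449, so their sum is 30627.
subtract 28657 from 30627: 1970 remains
subtract 1597 from 1970: 373 remains
subtract 233 from 373: 140 remains
subtract 89 from 140: 51 remains
subtract 34 from 51: 17 remains
subtract 13 from 17: 4 remains
subtract 3 from 4: 1 remains
subtract 1 from 1: 0 remains

28657 + 1597 + 233 + 89 + 34 + 13 + 3 + 1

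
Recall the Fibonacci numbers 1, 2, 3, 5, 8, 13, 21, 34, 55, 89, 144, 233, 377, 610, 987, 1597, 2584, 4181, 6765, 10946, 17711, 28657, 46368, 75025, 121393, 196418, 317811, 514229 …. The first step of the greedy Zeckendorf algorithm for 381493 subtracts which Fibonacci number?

317811 ≤ 381493 < 514229, so the largest Fibonacci number not exceeding 381493 is 317811.

317811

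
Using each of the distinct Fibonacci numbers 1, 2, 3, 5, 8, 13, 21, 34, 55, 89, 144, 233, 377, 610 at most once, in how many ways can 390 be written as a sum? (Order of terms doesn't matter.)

Each representation comes from the Zeckendorf form by replacing some F_k with F_{k−1} + F_{k−2} where possible.
390 = 377+13 = 377+8+5 = 233+144+13 = … (9 more), for 12 in all.

12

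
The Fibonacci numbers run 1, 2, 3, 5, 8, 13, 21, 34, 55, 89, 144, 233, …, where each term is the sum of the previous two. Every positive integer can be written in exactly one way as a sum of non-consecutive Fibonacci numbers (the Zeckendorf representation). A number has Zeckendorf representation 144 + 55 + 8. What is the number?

207

144 + 55 + 8 = 207.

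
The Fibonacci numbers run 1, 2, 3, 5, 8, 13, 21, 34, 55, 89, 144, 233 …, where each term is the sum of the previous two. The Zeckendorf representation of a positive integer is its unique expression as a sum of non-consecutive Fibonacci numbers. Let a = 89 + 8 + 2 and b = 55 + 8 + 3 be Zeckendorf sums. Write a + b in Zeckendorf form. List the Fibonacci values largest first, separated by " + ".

144 + 21

The two numbers are 99 and 66, so their sum is 165.
largest Fibonacci ≤ 165 is 144; 165 − 144 = 21
largest Fibonacci ≤ 21 is 21; 21 − 21 = 0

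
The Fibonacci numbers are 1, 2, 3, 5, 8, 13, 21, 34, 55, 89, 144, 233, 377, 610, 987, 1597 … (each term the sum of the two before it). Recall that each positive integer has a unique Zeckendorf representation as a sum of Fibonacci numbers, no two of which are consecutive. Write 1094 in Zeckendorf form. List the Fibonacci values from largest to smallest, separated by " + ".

987 + 89 + 13 + 5

1094: greatest Fibonacci not exceeding it is 987, leaving 107
107: greatest Fibonacci not exceeding it is 89, leaving 18
18: greatest Fibonacci not exceeding it is 13, leaving 5
5: greatest Fibonacci not exceeding it is 5, leaving 0
So 1094 = 987 + 89 + 13 + 5, with no two terms consecutive in the sequence.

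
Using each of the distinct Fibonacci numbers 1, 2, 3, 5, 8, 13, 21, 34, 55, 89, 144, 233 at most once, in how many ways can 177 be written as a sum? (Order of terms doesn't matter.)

2

177 = 144+21+8+3+1 = 89+55+21+8+3+1 — 2 representations.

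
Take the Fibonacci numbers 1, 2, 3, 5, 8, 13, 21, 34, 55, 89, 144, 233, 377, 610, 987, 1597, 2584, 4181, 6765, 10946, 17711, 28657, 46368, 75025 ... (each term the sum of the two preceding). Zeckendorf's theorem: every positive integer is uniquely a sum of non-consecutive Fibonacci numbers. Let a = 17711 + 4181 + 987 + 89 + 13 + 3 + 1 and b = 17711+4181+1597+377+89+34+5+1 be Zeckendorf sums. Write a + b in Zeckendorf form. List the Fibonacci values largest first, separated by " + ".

46368 + 610 + 2

The two numbers are 22985 and 23995, so their sum is 46980.
Greedy algorithm:
46980: greatest Fibonacci not exceeding it is 46368, leaving 612
612: greatest Fibonacci not exceeding it is 610, leaving 2
2: greatest Fibonacci not exceeding it is 2, leaving 0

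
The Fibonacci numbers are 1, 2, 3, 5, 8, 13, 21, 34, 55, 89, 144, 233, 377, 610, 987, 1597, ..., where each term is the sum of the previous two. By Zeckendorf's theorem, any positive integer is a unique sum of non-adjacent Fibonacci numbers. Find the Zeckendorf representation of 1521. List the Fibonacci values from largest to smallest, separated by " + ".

subtract 987 from 1521: 534 remains
subtract 377 from 534: 157 remains
subtract 144 from 157: 13 remains
subtract 13 from 13: 0 remains
So 1521 = 987 + 377 + 144 + 13, with no two terms consecutive in the sequence.

987 + 377 + 144 + 13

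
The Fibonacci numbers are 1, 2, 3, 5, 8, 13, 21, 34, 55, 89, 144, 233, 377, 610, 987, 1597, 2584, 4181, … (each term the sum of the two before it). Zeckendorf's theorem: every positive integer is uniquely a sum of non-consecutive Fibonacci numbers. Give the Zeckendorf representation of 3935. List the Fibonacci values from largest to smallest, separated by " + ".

Greedily peel off the largest Fibonacci term at each step:
3935 − 2584 = 1351
1351 − 987 = 364
364 − 233 = 131
131 − 89 = 42
42 − 34 = 8
8 − 8 = 0
So 3935 = 2584 + 987 + 233 + 89 + 34 + 8, with no two terms consecutive in the sequence.

2584 + 987 + 233 + 89 + 34 + 8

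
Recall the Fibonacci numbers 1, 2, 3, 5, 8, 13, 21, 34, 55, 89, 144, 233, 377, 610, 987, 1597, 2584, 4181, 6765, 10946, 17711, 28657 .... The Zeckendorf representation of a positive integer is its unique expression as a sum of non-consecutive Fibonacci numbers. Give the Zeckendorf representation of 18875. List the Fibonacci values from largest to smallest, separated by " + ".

take 17711 (≤ 18875); 18875 − 17711 = 1164
take 987 (≤ 1164); 1164 − 987 = 177
take 144 (≤ 177); 177 − 144 = 33
take 21 (≤ 33); 33 − 21 = 12
take 8 (≤ 12); 12 − 8 = 4
take 3 (≤ 4); 4 − 3 = 1
take 1 (≤ 1); 1 − 1 = 0
So 18875 = 17711 + 987 + 144 + 21 + 8 + 3 + 1, with no two terms consecutive in the sequence.

17711 + 987 + 144 + 21 + 8 + 3 + 1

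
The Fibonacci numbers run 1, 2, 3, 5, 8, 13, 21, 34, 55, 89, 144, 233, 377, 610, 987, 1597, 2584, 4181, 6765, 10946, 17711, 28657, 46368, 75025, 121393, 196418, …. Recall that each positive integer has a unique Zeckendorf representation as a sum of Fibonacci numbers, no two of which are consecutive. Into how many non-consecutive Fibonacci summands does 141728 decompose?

Greedy algorithm:
141728 − 121393 = 20335
20335 − 17711 = 2624
2624 − 2584 = 40
40 − 34 = 6
6 − 5 = 1
1 − 1 = 0
141728 = 121393 + 17711 + 2584 + 34 + 5 + 1, which has 6 terms.

6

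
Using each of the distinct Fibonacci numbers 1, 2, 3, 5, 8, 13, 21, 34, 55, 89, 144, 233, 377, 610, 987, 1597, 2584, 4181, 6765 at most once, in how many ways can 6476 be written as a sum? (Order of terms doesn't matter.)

Each representation comes from the Zeckendorf form by replacing some F_k with F_{k−1} + F_{k−2} where possible.
6476 = 4181+1597+610+55+21+8+3+1 = 4181+1597+377+233+55+21+8+3+1 = 4181+1597+377+144+89+55+21+8+3+1 = … (4 more), for 7 in all.

7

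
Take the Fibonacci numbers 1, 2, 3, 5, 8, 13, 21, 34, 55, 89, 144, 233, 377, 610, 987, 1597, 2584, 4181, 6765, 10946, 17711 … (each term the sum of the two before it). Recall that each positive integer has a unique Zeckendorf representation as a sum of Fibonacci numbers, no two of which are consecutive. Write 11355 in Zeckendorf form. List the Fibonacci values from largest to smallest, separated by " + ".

subtract 10946 from 11355: 409 remains
subtract 377 from 409: 32 remains
subtract 21 from 32: 11 remains
subtract 8 from 11: 3 remains
subtract 3 from 3: 0 remains
So 11355 = 10946 + 377 + 21 + 8 + 3, with no two terms consecutive in the sequence.

10946 + 377 + 21 + 8 + 3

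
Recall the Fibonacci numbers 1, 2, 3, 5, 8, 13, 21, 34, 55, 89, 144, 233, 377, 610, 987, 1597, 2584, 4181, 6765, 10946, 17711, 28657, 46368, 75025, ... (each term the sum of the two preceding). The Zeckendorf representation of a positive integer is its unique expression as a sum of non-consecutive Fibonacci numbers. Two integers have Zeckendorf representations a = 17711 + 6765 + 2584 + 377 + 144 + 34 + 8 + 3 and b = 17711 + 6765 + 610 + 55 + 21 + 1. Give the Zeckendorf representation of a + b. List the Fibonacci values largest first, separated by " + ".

46368 + 4181 + 1597 + 610 + 21 + 8 + 3 + 1

The two numbers are 27626 and 25163, so their sum is 52789.
subtract 46368 from 52789: 6421 remains
subtract 4181 from 6421: 2240 remains
subtract 1597 from 2240: 643 remains
subtract 610 from 643: 33 remains
subtract 21 from 33: 12 remains
subtract 8 from 12: 4 remains
subtract 3 from 4: 1 remains
subtract 1 from 1: 0 remains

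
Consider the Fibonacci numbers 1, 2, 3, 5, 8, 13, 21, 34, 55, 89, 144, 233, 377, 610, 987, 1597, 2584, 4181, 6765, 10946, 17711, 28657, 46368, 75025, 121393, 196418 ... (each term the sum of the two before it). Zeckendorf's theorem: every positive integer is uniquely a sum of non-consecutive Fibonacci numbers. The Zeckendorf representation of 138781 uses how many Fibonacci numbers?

9

take 121393 (≤ 138781); 138781 − 121393 = 17388
take 10946 (≤ 17388); 17388 − 10946 = 6442
take 4181 (≤ 6442); 6442 − 4181 = 2261
take 1597 (≤ 2261); 2261 − 1597 = 664
take 610 (≤ 664); 664 − 610 = 54
take 34 (≤ 54); 54 − 34 = 20
take 13 (≤ 20); 20 − 13 = 7
take 5 (≤ 7); 7 − 5 = 2
take 2 (≤ 2); 2 − 2 = 0
138781 = 121393 + 10946 + 4181 + 1597 + 610 + 34 + 13 + 5 + 2, which has 9 terms.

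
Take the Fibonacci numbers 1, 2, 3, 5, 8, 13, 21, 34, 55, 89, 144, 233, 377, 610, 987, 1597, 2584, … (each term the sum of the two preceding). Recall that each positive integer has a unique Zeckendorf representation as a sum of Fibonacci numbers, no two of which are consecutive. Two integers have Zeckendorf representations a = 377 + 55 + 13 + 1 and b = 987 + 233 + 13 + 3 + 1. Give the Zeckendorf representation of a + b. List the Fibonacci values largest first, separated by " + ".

The two numbers are 446 and 1237, so their sum is 1683.
Greedy algorithm:
subtract 1597 from 1683: 86 remains
subtract 55 from 86: 31 remains
subtract 21 from 31: 10 remains
subtract 8 from 10: 2 remains
subtract 2 from 2: 0 remains

1597 + 55 + 21 + 8 + 2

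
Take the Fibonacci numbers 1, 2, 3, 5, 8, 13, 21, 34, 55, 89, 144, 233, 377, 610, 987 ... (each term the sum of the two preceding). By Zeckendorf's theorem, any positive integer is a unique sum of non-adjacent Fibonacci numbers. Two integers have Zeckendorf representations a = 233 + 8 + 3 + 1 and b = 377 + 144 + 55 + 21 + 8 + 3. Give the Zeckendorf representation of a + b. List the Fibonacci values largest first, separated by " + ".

610 + 233 + 8 + 2

The two numbers are 245 and 608, so their sum is 853.
Greedily peel off the largest Fibonacci term at each step:
853 − 610 = 243
243 − 233 = 10
10 − 8 = 2
2 − 2 = 0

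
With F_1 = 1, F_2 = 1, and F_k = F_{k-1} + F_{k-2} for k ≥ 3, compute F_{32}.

Iterating the recurrence up to F_{25} = 75025 and F_{24} = 46368:
F_{26} = F_{25} + F_{24} = 75025 + 46368 = 121393
F_{27} = F_{26} + F_{25} = 121393 + 75025 = 196418
F_{28} = F_{27} + F_{26} = 196418 + 121393 = 317811
F_{29} = F_{28} + F_{27} = 317811 + 196418 = 514229
F_{30} = F_{29} + F_{28} = 514229 + 317811 = 832040
F_{31} = F_{30} + F_{29} = 832040 + 514229 = 1346269
F_{32} = F_{31} + F_{30} = 1346269 + 832040 = 2178309

2178309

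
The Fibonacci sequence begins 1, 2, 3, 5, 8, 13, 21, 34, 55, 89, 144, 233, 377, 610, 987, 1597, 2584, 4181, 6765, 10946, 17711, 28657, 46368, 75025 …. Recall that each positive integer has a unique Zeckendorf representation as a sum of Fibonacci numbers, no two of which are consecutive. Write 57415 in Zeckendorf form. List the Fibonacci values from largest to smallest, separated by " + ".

Greedy algorithm:
subtract 46368 from 57415: 11047 remains
subtract 10946 from 11047: 101 remains
subtract 89 from 101: 12 remains
subtract 8 from 12: 4 remains
subtract 3 from 4: 1 remains
subtract 1 from 1: 0 remains
So 57415 = 46368 + 10946 + 89 + 8 + 3 + 1, with no two terms consecutive in the sequence.

46368 + 10946 + 89 + 8 + 3 + 1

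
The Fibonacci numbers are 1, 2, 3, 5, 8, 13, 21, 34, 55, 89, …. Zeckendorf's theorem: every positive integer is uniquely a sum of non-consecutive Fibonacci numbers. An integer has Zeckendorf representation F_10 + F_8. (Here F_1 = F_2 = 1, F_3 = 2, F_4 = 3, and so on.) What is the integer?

F_10 + F_8 = 55 + 21 = 76.

76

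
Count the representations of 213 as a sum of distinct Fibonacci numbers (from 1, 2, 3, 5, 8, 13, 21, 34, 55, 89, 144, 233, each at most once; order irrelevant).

9

Each representation comes from the Zeckendorf form by replacing some F_k with F_{k−1} + F_{k−2} where possible.
213 = 144+55+13+1 = 144+55+8+5+1 = 144+34+21+13+1 = 144+55+8+3+2+1 = 144+34+21+8+5+1 = … (4 more), for 9 in all.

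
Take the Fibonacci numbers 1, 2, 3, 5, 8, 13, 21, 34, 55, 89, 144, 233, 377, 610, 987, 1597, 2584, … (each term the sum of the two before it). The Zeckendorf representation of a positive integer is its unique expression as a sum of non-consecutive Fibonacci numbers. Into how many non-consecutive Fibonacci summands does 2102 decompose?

5

2102 − 1597 = 505
505 − 377 = 128
128 − 89 = 39
39 − 34 = 5
5 − 5 = 0
2102 = 1597 + 377 + 89 + 34 + 5, which has 5 terms.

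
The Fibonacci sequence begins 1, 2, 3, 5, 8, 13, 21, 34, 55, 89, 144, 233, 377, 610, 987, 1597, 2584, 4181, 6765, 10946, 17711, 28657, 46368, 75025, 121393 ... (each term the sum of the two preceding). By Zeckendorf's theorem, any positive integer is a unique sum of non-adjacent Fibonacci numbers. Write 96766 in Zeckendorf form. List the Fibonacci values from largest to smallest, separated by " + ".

75025 + 17711 + 2584 + 987 + 377 + 55 + 21 + 5 + 1

96766 − 75025 = 21741
21741 − 17711 = 4030
4030 − 2584 = 1446
1446 − 987 = 459
459 − 377 = 82
82 − 55 = 27
27 − 21 = 6
6 − 5 = 1
1 − 1 = 0
So 96766 = 75025 + 17711 + 2584 + 987 + 377 + 55 + 21 + 5 + 1, with no two terms consecutive in the sequence.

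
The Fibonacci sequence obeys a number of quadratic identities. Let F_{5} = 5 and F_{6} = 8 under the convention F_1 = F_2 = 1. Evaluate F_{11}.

By F_{2k+1} = F_k² + F_{k+1}²: F_{11} = 5² + 8² = 25 + 64 = 89.

89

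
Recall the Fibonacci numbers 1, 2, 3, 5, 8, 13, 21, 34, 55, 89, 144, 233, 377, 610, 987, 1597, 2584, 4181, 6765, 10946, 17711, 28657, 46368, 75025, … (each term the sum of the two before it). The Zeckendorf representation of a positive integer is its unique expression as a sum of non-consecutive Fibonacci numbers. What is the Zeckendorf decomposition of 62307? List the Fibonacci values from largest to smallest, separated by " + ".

46368 + 10946 + 4181 + 610 + 144 + 55 + 3

largest Fibonacci ≤ 62307 is 46368; 62307 − 46368 = 15939
largest Fibonacci ≤ 15939 is 10946; 15939 − 10946 = 4993
largest Fibonacci ≤ 4993 is 4181; 4993 − 4181 = 812
largest Fibonacci ≤ 812 is 610; 812 − 610 = 202
largest Fibonacci ≤ 202 is 144; 202 − 144 = 58
largest Fibonacci ≤ 58 is 55; 58 − 55 = 3
largest Fibonacci ≤ 3 is 3; 3 − 3 = 0
So 62307 = 46368 + 10946 + 4181 + 610 + 144 + 55 + 3, with no two terms consecutive in the sequence.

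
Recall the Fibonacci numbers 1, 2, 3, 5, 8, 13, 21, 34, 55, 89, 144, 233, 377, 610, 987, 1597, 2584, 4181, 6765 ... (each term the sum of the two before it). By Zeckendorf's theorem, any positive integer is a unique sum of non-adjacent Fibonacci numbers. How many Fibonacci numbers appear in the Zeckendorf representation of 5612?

Repeatedly subtract the largest Fibonacci number that fits:
subtract 4181 from 5612: 1431 remains
subtract 987 from 1431: 444 remains
subtract 377 from 444: 67 remains
subtract 55 from 67: 12 remains
subtract 8 from 12: 4 remains
subtract 3 from 4: 1 remains
subtract 1 from 1: 0 remains
5612 = 4181 + 987 + 377 + 55 + 8 + 3 + 1, which has 7 terms.

7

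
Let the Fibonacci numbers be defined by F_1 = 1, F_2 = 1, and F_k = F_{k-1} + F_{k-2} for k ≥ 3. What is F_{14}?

377

Iterating the recurrence up to F_{8} = 21 and F_{7} = 13:
F_{9} = F_{8} + F_{7} = 21 + 13 = 34
F_{10} = F_{9} + F_{8} = 34 + 21 = 55
F_{11} = F_{10} + F_{9} = 55 + 34 = 89
F_{12} = F_{11} + F_{10} = 89 + 55 = 144
F_{13} = F_{12} + F_{11} = 144 + 89 = 233
F_{14} = F_{13} + F_{12} = 233 + 144 = 377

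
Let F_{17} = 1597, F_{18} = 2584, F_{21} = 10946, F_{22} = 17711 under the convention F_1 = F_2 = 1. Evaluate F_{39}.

By the addition formula F_{m+n} = F_m F_{n+1} + F_{m−1} F_n with m=22, n=17: F_{39} = 17711·2584 + 10946·1597 = 45765224 + 17480762 = 63245986.

63245986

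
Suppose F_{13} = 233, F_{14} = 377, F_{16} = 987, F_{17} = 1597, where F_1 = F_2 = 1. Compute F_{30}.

832040

By the addition formula F_{m+n} = F_m F_{n+1} + F_{m−1} F_n with m=17, n=13: F_{30} = 1597·377 + 987·233 = 602069 + 229971 = 832040.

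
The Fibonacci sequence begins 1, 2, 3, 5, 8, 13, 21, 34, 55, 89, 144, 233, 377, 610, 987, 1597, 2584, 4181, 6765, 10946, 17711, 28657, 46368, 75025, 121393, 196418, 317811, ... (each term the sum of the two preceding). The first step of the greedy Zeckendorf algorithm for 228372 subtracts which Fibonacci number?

196418

196418 ≤ 228372 < 317811, so the largest Fibonacci number not exceeding 228372 is 196418.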